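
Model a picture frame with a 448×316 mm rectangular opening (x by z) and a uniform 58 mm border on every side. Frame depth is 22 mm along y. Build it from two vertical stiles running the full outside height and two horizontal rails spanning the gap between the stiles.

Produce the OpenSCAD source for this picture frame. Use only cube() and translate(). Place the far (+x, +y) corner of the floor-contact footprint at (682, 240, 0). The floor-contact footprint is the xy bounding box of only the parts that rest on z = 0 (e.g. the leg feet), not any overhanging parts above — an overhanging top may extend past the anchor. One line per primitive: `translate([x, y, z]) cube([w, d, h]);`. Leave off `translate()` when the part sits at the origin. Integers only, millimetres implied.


translate([118, 218, 0]) cube([58, 22, 432]);
translate([624, 218, 0]) cube([58, 22, 432]);
translate([176, 218, 0]) cube([448, 22, 58]);
translate([176, 218, 374]) cube([448, 22, 58]);


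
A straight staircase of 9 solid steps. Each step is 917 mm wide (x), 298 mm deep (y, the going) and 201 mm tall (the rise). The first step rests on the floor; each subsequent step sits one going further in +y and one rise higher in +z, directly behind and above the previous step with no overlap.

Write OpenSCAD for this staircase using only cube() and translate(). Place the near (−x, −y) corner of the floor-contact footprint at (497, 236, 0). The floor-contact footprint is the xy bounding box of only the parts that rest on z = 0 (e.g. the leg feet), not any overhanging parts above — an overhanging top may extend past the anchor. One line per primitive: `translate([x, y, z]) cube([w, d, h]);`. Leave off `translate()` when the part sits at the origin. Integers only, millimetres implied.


translate([497, 236, 0]) cube([917, 298, 201]);
translate([497, 534, 201]) cube([917, 298, 201]);
translate([497, 832, 402]) cube([917, 298, 201]);
translate([497, 1130, 603]) cube([917, 298, 201]);
translate([497, 1428, 804]) cube([917, 298, 201]);
translate([497, 1726, 1005]) cube([917, 298, 201]);
translate([497, 2024, 1206]) cube([917, 298, 201]);
translate([497, 2322, 1407]) cube([917, 298, 201]);
translate([497, 2620, 1608]) cube([917, 298, 201]);


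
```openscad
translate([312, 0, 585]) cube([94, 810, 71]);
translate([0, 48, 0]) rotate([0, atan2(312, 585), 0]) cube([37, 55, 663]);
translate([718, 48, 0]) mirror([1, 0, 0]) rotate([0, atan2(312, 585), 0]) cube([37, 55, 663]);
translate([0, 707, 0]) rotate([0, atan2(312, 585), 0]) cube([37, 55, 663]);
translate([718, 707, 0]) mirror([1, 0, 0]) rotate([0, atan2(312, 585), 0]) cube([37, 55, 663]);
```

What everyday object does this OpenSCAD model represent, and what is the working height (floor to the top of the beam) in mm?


A sawhorse. The overall height is 656 mm.

A beam across two mirrored pairs of raked legs — a sawhorse. The beam's underside is at z = 585 (matching the legs' vertical rise in atan2(312, 585)) and the beam is 71 mm tall, so its top is at 585 + 71 = 656 mm. The raked legs top out at the beam's underside, so that is the highest point.


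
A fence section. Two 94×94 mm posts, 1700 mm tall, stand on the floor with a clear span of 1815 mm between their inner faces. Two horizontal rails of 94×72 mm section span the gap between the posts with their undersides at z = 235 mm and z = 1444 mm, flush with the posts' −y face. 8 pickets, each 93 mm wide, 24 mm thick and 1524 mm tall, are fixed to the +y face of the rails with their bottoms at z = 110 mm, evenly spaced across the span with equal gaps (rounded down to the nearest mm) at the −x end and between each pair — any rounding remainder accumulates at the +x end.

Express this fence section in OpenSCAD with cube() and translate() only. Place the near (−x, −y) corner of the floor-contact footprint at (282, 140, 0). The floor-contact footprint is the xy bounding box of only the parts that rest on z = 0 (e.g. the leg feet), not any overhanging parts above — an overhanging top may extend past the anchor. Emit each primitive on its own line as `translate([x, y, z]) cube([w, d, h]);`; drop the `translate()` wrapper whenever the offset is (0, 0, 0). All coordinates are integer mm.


translate([282, 140, 0]) cube([94, 94, 1700]);
translate([2191, 140, 0]) cube([94, 94, 1700]);
translate([376, 140, 235]) cube([1815, 94, 72]);
translate([376, 140, 1444]) cube([1815, 94, 72]);
translate([495, 234, 110]) cube([93, 24, 1524]);
translate([707, 234, 110]) cube([93, 24, 1524]);
translate([919, 234, 110]) cube([93, 24, 1524]);
translate([1131, 234, 110]) cube([93, 24, 1524]);
translate([1343, 234, 110]) cube([93, 24, 1524]);
translate([1555, 234, 110]) cube([93, 24, 1524]);
translate([1767, 234, 110]) cube([93, 24, 1524]);
translate([1979, 234, 110]) cube([93, 24, 1524]);


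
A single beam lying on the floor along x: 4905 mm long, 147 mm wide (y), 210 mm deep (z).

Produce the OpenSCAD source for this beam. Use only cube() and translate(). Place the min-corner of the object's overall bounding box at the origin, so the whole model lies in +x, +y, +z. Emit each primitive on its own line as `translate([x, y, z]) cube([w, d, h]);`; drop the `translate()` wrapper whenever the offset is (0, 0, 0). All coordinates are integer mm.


cube([4905, 147, 210]);


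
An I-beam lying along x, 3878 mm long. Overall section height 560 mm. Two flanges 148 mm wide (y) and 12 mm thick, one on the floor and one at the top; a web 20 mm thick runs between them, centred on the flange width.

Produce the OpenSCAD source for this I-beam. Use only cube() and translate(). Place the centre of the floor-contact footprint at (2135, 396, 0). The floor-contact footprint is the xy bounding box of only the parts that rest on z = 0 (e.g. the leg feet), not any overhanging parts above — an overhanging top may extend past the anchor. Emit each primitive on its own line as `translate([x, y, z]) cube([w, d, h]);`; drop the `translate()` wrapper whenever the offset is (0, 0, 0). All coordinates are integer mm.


translate([196, 322, 0]) cube([3878, 148, 12]);
translate([196, 386, 12]) cube([3878, 20, 536]);
translate([196, 322, 548]) cube([3878, 148, 12]);


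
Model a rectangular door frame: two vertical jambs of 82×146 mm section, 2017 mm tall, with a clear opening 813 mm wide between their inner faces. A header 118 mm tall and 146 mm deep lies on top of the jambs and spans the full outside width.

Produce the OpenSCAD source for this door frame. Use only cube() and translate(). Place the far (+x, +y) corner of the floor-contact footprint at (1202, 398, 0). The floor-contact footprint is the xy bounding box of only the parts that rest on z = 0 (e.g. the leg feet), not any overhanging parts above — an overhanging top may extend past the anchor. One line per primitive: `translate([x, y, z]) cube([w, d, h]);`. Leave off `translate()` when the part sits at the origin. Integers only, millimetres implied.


translate([225, 252, 0]) cube([82, 146, 2017]);
translate([1120, 252, 0]) cube([82, 146, 2017]);
translate([225, 252, 2017]) cube([977, 146, 118]);


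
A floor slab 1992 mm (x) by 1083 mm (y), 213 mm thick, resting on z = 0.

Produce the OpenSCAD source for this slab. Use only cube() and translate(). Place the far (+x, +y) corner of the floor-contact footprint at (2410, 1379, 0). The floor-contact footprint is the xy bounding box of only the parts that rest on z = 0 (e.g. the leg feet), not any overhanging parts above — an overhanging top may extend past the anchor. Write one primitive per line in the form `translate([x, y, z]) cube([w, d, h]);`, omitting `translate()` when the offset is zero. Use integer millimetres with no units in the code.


translate([418, 296, 0]) cube([1992, 1083, 213]);


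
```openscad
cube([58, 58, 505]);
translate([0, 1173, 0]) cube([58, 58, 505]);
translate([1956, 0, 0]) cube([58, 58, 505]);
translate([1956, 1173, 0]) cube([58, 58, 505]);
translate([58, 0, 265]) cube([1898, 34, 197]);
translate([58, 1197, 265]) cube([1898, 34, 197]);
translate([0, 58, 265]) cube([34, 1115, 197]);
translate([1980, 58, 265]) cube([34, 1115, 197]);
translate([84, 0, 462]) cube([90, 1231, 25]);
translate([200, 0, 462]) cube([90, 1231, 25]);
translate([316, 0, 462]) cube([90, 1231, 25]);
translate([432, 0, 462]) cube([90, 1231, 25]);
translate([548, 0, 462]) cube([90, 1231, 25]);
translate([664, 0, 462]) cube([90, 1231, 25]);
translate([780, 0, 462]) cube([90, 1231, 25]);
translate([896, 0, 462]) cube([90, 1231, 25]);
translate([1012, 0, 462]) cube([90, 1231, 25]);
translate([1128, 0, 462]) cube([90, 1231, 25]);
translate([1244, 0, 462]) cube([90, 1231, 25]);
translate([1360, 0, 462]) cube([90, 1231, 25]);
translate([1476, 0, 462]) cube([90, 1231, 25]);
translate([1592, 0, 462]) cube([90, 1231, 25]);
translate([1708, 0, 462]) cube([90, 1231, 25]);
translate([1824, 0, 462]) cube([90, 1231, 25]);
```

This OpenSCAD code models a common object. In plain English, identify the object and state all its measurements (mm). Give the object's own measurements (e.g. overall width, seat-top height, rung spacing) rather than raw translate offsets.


A bed frame 2014 mm long (x) by 1231 mm wide (y). Four 58×58 mm corner posts, 505 mm tall, at the corners of the footprint. Four rails of 34 mm thickness and 197 mm height run between adjacent posts with their undersides at z = 265 mm, their outer faces flush with the outside of the frame (the two x-running rails run between the posts' inner faces; the two y-running rails run between the posts' inner faces). 16 slats, each 90 mm wide (x) and 25 mm thick, lie across the top of the two x-running rails, running the full 1231 mm width of the frame in y; along x they sit between the end posts with a 26 mm gap after the −x posts and between neighbouring slats, leaving 42 mm before the +x posts.


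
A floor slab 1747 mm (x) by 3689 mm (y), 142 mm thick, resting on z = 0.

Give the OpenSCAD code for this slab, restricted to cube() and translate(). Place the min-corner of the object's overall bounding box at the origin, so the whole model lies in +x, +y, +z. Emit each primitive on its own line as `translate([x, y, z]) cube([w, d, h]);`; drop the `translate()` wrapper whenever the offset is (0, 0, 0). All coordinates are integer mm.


cube([1747, 3689, 142]);


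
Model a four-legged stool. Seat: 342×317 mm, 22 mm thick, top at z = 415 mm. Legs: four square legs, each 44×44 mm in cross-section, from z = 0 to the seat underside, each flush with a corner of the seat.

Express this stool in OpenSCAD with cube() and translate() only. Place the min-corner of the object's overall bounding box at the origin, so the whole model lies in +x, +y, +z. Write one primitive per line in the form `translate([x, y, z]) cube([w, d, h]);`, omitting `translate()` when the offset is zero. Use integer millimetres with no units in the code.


// leg_h = 415 - 22 = 393
translate([0, 0, 393]) cube([342, 317, 22]);
cube([44, 44, 393]);
translate([298, 0, 0]) cube([44, 44, 393]);
translate([0, 273, 0]) cube([44, 44, 393]);
translate([298, 273, 0]) cube([44, 44, 393]);


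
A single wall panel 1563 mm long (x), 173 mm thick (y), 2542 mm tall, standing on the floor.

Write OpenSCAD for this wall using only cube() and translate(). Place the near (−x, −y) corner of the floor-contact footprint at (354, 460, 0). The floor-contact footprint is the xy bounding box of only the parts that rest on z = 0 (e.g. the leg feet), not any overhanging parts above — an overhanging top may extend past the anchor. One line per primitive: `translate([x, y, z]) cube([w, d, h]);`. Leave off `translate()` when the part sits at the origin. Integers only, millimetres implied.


translate([354, 460, 0]) cube([1563, 173, 2542]);


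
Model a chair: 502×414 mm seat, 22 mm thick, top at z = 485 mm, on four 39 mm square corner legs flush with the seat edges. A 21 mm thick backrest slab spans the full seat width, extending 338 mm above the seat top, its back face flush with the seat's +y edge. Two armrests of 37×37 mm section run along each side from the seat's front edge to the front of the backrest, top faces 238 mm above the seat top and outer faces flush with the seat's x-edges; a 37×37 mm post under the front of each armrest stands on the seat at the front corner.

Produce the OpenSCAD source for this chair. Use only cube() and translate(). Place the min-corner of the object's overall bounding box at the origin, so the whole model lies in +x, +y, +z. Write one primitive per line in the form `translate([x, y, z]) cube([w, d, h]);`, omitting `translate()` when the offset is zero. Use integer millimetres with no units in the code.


translate([0, 0, 463]) cube([502, 414, 22]);
cube([39, 39, 463]);
translate([463, 0, 0]) cube([39, 39, 463]);
translate([0, 375, 0]) cube([39, 39, 463]);
translate([463, 375, 0]) cube([39, 39, 463]);
translate([0, 393, 485]) cube([502, 21, 338]);
translate([0, 0, 686]) cube([37, 393, 37]);
translate([465, 0, 686]) cube([37, 393, 37]);
translate([0, 0, 485]) cube([37, 37, 201]);
translate([465, 0, 485]) cube([37, 37, 201]);


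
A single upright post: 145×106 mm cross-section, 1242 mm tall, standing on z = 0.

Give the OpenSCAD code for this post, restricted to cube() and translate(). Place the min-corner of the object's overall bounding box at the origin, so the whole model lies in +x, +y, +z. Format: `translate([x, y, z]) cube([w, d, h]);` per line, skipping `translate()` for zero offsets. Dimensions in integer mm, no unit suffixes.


cube([145, 106, 1242]);


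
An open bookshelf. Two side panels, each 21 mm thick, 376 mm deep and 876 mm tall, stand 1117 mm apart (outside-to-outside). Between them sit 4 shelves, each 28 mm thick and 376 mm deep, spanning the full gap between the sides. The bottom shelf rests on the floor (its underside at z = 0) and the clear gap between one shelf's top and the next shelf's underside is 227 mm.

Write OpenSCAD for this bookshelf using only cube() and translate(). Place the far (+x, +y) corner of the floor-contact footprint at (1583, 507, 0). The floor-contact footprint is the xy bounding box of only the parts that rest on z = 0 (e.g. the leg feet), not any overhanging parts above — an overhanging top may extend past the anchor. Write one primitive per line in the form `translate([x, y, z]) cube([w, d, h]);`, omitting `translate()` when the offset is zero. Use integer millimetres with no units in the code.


translate([466, 131, 0]) cube([21, 376, 876]);
translate([1562, 131, 0]) cube([21, 376, 876]);
translate([487, 131, 0]) cube([1075, 376, 28]);
translate([487, 131, 255]) cube([1075, 376, 28]);
translate([487, 131, 510]) cube([1075, 376, 28]);
translate([487, 131, 765]) cube([1075, 376, 28]);


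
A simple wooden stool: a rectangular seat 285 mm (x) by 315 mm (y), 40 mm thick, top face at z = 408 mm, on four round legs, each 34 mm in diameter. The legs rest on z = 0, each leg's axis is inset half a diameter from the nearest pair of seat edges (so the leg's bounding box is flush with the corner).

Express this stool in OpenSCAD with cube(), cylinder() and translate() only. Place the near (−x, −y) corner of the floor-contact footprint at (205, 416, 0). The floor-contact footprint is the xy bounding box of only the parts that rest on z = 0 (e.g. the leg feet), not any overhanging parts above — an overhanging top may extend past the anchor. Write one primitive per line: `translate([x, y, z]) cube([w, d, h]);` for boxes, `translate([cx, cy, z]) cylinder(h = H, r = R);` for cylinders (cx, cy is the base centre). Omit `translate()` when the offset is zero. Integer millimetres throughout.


translate([205, 416, 368]) cube([285, 315, 40]);
translate([222, 433, 0]) cylinder(h = 368, r = 17);
translate([473, 433, 0]) cylinder(h = 368, r = 17);
translate([222, 714, 0]) cylinder(h = 368, r = 17);
translate([473, 714, 0]) cylinder(h = 368, r = 17);


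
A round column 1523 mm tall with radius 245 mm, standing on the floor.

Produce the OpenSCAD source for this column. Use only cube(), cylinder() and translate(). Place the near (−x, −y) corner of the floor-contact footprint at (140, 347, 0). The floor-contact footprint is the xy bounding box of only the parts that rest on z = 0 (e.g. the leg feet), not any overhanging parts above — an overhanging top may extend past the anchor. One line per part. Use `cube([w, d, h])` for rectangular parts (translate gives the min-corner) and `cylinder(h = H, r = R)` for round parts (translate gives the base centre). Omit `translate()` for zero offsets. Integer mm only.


translate([385, 592, 0]) cylinder(h = 1523, r = 245);


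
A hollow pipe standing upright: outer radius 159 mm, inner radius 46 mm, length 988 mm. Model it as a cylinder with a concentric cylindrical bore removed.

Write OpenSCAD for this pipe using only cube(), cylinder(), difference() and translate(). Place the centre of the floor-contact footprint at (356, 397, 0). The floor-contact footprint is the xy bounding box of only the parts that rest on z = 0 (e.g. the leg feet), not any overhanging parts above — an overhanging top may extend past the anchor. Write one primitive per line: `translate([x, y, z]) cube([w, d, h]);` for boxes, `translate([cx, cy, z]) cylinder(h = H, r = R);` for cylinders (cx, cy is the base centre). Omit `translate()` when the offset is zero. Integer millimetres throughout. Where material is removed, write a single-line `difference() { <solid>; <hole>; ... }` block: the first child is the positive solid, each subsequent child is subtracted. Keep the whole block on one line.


difference() { translate([356, 397, 0]) cylinder(h = 988, r = 159); translate([356, 397, 0]) cylinder(h = 988, r = 46); }


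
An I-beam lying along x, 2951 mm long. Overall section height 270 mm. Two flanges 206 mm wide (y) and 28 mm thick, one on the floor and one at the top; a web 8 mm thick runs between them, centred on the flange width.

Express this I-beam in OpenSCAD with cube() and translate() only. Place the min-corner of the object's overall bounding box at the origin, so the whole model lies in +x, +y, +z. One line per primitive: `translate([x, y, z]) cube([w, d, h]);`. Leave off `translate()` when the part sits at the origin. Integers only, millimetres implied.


cube([2951, 206, 28]);
translate([0, 99, 28]) cube([2951, 8, 214]);
translate([0, 0, 242]) cube([2951, 206, 28]);


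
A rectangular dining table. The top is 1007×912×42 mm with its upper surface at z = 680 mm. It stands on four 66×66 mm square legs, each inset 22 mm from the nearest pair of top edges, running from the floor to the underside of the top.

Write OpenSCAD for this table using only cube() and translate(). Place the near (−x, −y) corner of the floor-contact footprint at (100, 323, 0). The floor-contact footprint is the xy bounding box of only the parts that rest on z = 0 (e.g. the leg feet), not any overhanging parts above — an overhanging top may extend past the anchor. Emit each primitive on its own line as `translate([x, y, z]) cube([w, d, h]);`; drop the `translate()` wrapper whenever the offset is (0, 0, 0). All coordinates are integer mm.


translate([78, 301, 638]) cube([1007, 912, 42]);
translate([100, 323, 0]) cube([66, 66, 638]);
translate([997, 323, 0]) cube([66, 66, 638]);
translate([100, 1125, 0]) cube([66, 66, 638]);
translate([997, 1125, 0]) cube([66, 66, 638]);


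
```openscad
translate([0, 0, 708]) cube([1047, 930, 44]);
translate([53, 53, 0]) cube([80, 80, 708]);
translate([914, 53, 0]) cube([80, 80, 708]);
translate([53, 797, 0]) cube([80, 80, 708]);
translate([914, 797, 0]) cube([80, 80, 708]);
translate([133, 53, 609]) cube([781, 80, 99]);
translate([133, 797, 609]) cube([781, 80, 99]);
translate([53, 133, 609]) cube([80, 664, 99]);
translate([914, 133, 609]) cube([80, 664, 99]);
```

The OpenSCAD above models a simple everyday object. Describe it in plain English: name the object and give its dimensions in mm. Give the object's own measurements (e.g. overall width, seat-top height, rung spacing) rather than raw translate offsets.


A rectangular dining table. The top is 1047×930×44 mm with its upper surface at z = 752 mm. It stands on four 80×80 mm square legs, each inset 53 mm from the nearest pair of top edges, running from the floor to the underside of the top. Four apron rails, 80 mm thick and 99 mm tall, run between adjacent legs with their top edges flush with the underside of the top and their outer faces flush with the legs' outer faces.


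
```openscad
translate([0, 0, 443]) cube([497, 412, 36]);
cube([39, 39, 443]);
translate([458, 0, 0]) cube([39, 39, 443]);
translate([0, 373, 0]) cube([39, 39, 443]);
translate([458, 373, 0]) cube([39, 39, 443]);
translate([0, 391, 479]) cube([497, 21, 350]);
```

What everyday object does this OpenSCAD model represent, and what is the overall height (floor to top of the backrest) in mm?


A chair. The overall height is 829 mm.

A slab on four corner posts with a tall panel at the back — a chair. The seat slab sits at z = 443 with thickness 36, and the 350 mm backrest starts at the seat top, so the overall height is 443 + 36 + 350 = 829 mm.


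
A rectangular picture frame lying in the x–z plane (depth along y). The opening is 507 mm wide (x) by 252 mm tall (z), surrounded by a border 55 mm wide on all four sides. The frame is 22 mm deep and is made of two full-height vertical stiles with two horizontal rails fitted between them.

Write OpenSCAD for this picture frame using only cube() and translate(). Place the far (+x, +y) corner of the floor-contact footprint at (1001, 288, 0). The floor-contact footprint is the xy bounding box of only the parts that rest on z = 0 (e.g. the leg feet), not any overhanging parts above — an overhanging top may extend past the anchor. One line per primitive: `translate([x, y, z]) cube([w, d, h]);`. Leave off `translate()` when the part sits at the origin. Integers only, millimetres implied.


translate([384, 266, 0]) cube([55, 22, 362]);
translate([946, 266, 0]) cube([55, 22, 362]);
translate([439, 266, 0]) cube([507, 22, 55]);
translate([439, 266, 307]) cube([507, 22, 55]);


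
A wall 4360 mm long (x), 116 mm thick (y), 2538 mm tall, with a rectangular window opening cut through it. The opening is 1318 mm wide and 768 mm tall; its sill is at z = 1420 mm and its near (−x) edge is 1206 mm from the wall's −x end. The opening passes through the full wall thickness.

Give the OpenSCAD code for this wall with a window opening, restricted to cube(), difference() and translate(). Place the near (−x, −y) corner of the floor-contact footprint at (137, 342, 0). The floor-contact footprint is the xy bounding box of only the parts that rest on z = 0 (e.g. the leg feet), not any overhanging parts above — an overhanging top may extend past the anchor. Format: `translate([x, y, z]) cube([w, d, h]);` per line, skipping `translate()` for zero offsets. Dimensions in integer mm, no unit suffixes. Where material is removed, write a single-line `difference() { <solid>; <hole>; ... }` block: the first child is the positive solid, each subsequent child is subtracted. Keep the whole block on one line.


difference() { translate([137, 342, 0]) cube([4360, 116, 2538]); translate([1343, 342, 1420]) cube([1318, 116, 768]); }


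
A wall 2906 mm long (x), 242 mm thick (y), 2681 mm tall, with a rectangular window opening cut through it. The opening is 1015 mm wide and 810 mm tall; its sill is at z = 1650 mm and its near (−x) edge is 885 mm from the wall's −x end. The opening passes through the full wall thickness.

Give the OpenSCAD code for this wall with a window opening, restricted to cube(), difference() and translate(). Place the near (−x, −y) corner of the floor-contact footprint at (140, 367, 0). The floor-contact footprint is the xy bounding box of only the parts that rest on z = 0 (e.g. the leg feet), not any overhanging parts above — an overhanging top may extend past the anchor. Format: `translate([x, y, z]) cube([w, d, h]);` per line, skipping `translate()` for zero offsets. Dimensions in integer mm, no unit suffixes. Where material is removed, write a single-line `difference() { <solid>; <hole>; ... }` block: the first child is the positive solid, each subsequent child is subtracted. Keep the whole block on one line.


difference() { translate([140, 367, 0]) cube([2906, 242, 2681]); translate([1025, 367, 1650]) cube([1015, 242, 810]); }


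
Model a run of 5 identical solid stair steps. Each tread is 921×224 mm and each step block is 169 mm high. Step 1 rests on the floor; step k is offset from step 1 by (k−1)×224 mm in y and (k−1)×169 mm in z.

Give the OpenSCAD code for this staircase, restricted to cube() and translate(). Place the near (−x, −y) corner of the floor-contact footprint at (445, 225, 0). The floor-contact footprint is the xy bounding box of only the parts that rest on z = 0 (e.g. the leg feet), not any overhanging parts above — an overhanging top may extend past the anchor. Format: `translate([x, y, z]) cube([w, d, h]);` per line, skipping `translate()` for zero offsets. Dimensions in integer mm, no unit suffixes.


translate([445, 225, 0]) cube([921, 224, 169]);
translate([445, 449, 169]) cube([921, 224, 169]);
translate([445, 673, 338]) cube([921, 224, 169]);
translate([445, 897, 507]) cube([921, 224, 169]);
translate([445, 1121, 676]) cube([921, 224, 169]);


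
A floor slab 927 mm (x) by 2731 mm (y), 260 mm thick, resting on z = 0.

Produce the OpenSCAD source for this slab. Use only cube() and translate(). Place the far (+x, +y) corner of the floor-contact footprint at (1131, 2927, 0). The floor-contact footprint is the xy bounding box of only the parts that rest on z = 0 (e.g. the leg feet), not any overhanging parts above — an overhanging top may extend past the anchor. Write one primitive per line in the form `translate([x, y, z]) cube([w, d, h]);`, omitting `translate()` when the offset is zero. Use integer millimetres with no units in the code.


translate([204, 196, 0]) cube([927, 2731, 260]);


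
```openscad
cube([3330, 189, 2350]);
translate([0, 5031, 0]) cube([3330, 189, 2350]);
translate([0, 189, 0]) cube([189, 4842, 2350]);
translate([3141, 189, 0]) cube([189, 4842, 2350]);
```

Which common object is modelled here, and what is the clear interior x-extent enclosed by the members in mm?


A house (or room) frame. The interior width is 2952 mm.

Four 2350 mm walls enclosing a rectangle with no floor or roof — a room or house frame. Outside width is 3330 mm and wall thickness is 189 mm, so the interior width is 3330 − 2 × 189 = 2952 mm.


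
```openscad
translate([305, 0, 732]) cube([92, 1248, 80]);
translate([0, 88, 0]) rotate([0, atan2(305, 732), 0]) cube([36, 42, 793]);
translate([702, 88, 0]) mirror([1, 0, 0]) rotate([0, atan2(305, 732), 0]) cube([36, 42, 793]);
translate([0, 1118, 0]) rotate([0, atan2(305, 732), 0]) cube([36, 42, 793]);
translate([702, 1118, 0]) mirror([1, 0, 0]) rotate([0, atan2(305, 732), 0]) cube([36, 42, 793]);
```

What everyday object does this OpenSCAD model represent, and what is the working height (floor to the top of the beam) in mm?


A sawhorse. The overall height is 812 mm.

A beam across two mirrored pairs of raked legs — a sawhorse. The beam's underside is at z = 732 (matching the legs' vertical rise in atan2(305, 732)) and the beam is 80 mm tall, so its top is at 732 + 80 = 812 mm. The raked legs top out at the beam's underside, so that is the highest point.


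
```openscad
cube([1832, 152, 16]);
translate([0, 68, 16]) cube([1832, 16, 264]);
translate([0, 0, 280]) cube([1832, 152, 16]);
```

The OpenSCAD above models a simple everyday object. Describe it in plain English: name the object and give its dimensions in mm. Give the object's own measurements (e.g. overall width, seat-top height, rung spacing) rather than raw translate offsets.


An I-beam lying along x, 1832 mm long. Overall section height 296 mm. Two flanges 152 mm wide (y) and 16 mm thick, one on the floor and one at the top; a web 16 mm thick runs between them, centred on the flange width.


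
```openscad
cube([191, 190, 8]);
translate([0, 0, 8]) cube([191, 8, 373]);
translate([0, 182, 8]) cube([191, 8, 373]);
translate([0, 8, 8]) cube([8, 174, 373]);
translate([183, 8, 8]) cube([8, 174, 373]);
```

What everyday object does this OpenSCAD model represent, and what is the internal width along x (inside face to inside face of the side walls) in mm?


An open box. The internal width is 175 mm.

A 191×190 base slab with four walls standing on it — an open box. The base is 191 mm wide and the walls are 8 mm thick, so the internal width is 191 − 2 × 8 = 175 mm.


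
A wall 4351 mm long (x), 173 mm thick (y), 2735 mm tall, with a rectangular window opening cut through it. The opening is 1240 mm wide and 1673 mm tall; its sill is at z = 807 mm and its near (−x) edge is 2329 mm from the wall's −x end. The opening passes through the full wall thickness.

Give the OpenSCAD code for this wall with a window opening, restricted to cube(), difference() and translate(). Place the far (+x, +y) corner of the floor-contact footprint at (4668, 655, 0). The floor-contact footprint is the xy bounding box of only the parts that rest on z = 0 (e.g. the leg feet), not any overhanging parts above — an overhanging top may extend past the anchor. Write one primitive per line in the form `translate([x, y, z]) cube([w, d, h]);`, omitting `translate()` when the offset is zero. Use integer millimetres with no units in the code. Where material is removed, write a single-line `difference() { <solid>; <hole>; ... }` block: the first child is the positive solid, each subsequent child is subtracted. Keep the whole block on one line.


difference() { translate([317, 482, 0]) cube([4351, 173, 2735]); translate([2646, 482, 807]) cube([1240, 173, 1673]); }


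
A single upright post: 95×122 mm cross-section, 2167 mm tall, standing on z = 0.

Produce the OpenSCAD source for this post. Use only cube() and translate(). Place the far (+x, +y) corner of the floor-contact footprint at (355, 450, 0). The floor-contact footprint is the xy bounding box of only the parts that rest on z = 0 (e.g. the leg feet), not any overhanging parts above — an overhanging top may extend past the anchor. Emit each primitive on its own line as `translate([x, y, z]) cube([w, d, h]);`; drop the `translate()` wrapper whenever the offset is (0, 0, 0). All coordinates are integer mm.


translate([260, 328, 0]) cube([95, 122, 2167]);


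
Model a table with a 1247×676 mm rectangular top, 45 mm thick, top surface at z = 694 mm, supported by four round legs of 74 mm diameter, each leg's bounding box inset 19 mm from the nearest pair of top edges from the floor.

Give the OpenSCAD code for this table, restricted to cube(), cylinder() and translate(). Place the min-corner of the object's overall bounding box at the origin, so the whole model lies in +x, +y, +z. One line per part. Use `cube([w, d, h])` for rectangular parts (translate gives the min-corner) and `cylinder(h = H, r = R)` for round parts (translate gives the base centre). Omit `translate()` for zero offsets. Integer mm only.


translate([0, 0, 649]) cube([1247, 676, 45]);
translate([56, 56, 0]) cylinder(h = 649, r = 37);
translate([1191, 56, 0]) cylinder(h = 649, r = 37);
translate([56, 620, 0]) cylinder(h = 649, r = 37);
translate([1191, 620, 0]) cylinder(h = 649, r = 37);


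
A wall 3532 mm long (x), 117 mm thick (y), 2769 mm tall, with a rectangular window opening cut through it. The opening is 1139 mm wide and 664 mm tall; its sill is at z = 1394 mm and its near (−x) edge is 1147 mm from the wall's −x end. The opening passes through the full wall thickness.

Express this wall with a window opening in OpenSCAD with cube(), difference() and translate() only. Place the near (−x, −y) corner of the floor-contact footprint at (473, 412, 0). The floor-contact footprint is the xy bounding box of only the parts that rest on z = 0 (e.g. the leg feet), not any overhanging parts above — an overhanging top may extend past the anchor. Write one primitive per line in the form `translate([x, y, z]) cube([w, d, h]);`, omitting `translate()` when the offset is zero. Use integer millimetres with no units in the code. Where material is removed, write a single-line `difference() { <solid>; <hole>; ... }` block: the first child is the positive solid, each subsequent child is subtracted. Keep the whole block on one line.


difference() { translate([473, 412, 0]) cube([3532, 117, 2769]); translate([1620, 412, 1394]) cube([1139, 117, 664]); }


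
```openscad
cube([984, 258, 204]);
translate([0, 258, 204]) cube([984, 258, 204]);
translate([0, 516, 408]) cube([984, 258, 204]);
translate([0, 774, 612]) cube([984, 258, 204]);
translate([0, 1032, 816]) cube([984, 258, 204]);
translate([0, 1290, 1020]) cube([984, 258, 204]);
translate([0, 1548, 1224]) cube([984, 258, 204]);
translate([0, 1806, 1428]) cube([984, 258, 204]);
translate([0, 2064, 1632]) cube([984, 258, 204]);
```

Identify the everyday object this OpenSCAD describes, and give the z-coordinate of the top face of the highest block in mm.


A staircase. The total rise is 1836 mm.

9 identical blocks, each offset up and back from the previous — a staircase. Each step is 204 mm tall and there are 9 of them, so the total rise is 9 × 204 = 1836 mm.


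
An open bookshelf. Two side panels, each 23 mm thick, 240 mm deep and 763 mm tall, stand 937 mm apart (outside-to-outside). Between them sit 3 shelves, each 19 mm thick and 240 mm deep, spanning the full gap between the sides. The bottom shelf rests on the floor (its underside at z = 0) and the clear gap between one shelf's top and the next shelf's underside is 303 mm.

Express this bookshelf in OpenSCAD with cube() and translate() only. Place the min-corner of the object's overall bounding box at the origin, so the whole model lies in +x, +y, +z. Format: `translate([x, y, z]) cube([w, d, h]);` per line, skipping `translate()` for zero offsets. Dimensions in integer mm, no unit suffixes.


cube([23, 240, 763]);
translate([914, 0, 0]) cube([23, 240, 763]);
translate([23, 0, 0]) cube([891, 240, 19]);
translate([23, 0, 322]) cube([891, 240, 19]);
translate([23, 0, 644]) cube([891, 240, 19]);


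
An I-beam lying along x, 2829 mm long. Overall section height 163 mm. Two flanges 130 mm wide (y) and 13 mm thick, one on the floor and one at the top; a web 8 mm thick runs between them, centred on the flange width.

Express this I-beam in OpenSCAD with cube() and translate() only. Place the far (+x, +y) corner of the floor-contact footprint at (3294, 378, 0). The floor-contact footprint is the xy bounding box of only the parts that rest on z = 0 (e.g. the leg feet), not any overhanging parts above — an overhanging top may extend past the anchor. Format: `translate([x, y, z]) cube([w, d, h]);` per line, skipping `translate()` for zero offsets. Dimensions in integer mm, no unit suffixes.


translate([465, 248, 0]) cube([2829, 130, 13]);
translate([465, 309, 13]) cube([2829, 8, 137]);
translate([465, 248, 150]) cube([2829, 130, 13]);


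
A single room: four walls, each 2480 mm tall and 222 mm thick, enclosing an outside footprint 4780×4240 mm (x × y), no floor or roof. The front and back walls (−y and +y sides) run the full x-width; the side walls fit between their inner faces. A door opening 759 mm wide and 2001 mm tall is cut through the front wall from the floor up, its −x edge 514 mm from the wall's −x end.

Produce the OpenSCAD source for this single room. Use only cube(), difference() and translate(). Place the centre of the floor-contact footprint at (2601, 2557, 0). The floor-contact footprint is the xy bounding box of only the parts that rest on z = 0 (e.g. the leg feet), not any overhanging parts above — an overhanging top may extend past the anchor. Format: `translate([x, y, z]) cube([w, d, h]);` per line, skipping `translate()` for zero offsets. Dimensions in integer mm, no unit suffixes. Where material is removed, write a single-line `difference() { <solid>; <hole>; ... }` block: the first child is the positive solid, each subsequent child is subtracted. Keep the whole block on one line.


difference() { translate([211, 437, 0]) cube([4780, 222, 2480]); translate([725, 437, 0]) cube([759, 222, 2001]); }
translate([211, 4455, 0]) cube([4780, 222, 2480]);
translate([211, 659, 0]) cube([222, 3796, 2480]);
translate([4769, 659, 0]) cube([222, 3796, 2480]);


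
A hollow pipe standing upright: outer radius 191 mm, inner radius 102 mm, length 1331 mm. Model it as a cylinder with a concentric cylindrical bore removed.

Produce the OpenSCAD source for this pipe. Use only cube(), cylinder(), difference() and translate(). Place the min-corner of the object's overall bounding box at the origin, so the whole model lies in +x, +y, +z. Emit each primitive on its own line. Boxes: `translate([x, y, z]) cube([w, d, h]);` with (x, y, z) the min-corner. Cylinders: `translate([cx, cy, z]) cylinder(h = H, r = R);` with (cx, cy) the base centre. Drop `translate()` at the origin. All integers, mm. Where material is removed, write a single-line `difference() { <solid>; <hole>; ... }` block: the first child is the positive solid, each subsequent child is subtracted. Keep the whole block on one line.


difference() { translate([191, 191, 0]) cylinder(h = 1331, r = 191); translate([191, 191, 0]) cylinder(h = 1331, r = 102); }


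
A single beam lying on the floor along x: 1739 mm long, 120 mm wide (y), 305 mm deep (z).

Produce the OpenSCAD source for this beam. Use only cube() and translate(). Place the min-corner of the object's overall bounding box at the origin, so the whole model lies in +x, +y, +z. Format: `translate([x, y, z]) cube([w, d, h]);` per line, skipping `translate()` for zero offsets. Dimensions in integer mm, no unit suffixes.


cube([1739, 120, 305]);


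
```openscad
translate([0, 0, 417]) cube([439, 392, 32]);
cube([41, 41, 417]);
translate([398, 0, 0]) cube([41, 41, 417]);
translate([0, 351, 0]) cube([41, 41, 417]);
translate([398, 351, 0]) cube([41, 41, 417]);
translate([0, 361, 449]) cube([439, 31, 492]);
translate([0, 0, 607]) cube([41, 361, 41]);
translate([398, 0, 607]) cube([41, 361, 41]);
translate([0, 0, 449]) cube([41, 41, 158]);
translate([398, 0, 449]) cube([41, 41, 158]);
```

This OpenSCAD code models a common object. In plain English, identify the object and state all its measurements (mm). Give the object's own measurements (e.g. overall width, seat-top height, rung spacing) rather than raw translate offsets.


A chair. The seat is a 439×392×32 mm slab with its top at z = 449 mm, on four 41×41 mm corner legs (flush with the seat edges, standing on z = 0). A flat backrest 31 mm thick, 492 mm tall, spans the full seat width and rises from the seat top along its +y edge, rear face flush with the rear of the seat. Two armrests of 41×41 mm section run along each side from the seat's front edge to the front of the backrest, top faces 199 mm above the seat top and outer faces flush with the seat's x-edges; a 41×41 mm post under the front of each armrest stands on the seat at the front corner.


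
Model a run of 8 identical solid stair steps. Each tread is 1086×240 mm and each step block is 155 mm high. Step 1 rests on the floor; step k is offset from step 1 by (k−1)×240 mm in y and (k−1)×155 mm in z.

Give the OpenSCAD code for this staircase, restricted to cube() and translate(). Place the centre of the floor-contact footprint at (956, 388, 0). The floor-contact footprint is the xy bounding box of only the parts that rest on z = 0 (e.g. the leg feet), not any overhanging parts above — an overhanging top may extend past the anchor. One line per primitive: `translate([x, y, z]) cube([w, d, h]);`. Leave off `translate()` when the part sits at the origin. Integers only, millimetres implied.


translate([413, 268, 0]) cube([1086, 240, 155]);
translate([413, 508, 155]) cube([1086, 240, 155]);
translate([413, 748, 310]) cube([1086, 240, 155]);
translate([413, 988, 465]) cube([1086, 240, 155]);
translate([413, 1228, 620]) cube([1086, 240, 155]);
translate([413, 1468, 775]) cube([1086, 240, 155]);
translate([413, 1708, 930]) cube([1086, 240, 155]);
translate([413, 1948, 1085]) cube([1086, 240, 155]);
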